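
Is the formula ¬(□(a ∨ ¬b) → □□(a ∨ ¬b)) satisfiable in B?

1. ¬(□(a ∨ ¬b) → □□(a ∨ ¬b)), 0
2. □(a ∨ ¬b), 0   [¬→-rule on 1]
3. ¬□□(a ∨ ¬b), 0   [¬→-rule on 1]
4. a ∨ ¬b, 0   [□-rule on 2 via 0R0]
5. ¬b, 0   [∨-rule on 4 (branches; this branch)]
6. ¬□(a ∨ ¬b), 1   [¬□-rule on 3: fresh world 1, 0R1]
7. a ∨ ¬b, 1   [□-rule on 2 via 0R1]
8. ¬b, 1   [∨-rule on 7 (branches; this branch)]
9. ¬(a ∨ ¬b), 2   [¬□-rule on 6: fresh world 2, 1R2]
10. ¬a, 2   [¬∨-rule on 9]
11. b, 2   [¬∨-rule on 9]
Accessibility: 0R0, 0R1, 1R0, 1R1, 1R2, 2R1, 2R2

Yes, satisfiable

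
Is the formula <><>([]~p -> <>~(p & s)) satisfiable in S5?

1. <><>([]~p -> <>~(p & s)), 0
2. <>([]~p -> <>~(p & s)), 1
3. []~p -> <>~(p & s), 2
4. <>~(p & s), 2
5. ~(p & s), 3
6. ~s, 3
Accessibility: 0R0, 0R1, 0R2, 0R3, 1R0, 1R1, 1R2, 1R3, 2R0, 2R1, 2R2, 2R3, 3R0, 3R1, 3R2, 3R3

Satisfiable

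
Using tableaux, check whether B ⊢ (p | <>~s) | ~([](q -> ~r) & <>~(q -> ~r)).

Valid in B

Tableau for the negation ~((p | <>~s) | ~([](q -> ~r) & <>~(q -> ~r))):
1. ~((p | <>~s) | ~([](q -> ~r) & <>~(q -> ~r))), u
2. ~(p | <>~s), u
3. [](q -> ~r) & <>~(q -> ~r), u
4. ~p, u
5. ~<>~s, u
6. [](q -> ~r), u
7. <>~(q -> ~r), u
8. s, u
9. q -> ~r, u
10. ~r, u
11. ~(q -> ~r), v
12. q, v
13. r, v
14. s, v
15. q -> ~r, v
16. ~r, v
Accessibility: uRu, uRv, vRu, vRv
Branch closes: r and ~r both at v.
All branches of the negation close; one closing branch shown above.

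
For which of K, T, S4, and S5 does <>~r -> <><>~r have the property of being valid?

T, S4, S5

T-tableau for the negation ~(<>~r -> <><>~r):
1. ~(<>~r -> <><>~r), 0
2. <>~r, 0
3. ~<><>~r, 0
4. ~<>~r, 0
5. r, 0
6. ~r, 1
7. ~<>~r, 1
8. r, 1
Accessibility: 0R0, 0R1, 1R1
Branch closes: r and ~r both at 1.
Every branch closes (one shown): valid in T, hence also in S4, S5 (every theorem of T is a theorem of S4 and S5).
K-tableau for the negation ~(<>~r -> <><>~r):
1. ~(<>~r -> <><>~r), 0
2. <>~r, 0
3. ~<><>~r, 0
4. ~r, 1
5. ~<>~r, 1
Accessibility: 0R1
Complete open branch: countermodel on a K-frame, so not valid in K.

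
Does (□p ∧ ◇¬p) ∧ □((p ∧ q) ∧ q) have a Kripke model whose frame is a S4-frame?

1. (□p ∧ ◇¬p) ∧ □((p ∧ q) ∧ q), w0
2. □p ∧ ◇¬p, w0   [∧-rule on 1]
3. □((p ∧ q) ∧ q), w0   [∧-rule on 1]
4. □p, w0   [∧-rule on 2]
5. ◇¬p, w0   [∧-rule on 2]
6. (p ∧ q) ∧ q, w0   [□-rule on 3 via w0Rw0]
7. p ∧ q, w0   [∧-rule on 6]
8. q, w0   [∧-rule on 6]
9. p, w0   [∧-rule on 7]
10. ¬p, w1   [◇-rule on 5: fresh world w1, w0Rw1]
11. (p ∧ q) ∧ q, w1   [□-rule on 3 via w0Rw1]
12. p ∧ q, w1   [∧-rule on 11]
13. q, w1   [∧-rule on 11]
14. p, w1   [∧-rule on 12]
Accessibility: w0Rw0, w0Rw1, w1Rw1
Branch closes: p and ¬p both at w1.
(One branch shown.) All branches close.

Unsatisfiable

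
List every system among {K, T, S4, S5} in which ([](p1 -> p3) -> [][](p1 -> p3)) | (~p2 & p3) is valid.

S4, S5

S4-tableau for the negation ~(([](p1 -> p3) -> [][](p1 -> p3)) | (~p2 & p3)):
1. ~(([](p1 -> p3) -> [][](p1 -> p3)) | (~p2 & p3)), w0
2. ~([](p1 -> p3) -> [][](p1 -> p3)), w0
3. ~(~p2 & p3), w0
4. [](p1 -> p3), w0
5. ~[][](p1 -> p3), w0
6. p1 -> p3, w0
7. ~p3, w0
8. ~p1, w0
9. ~[](p1 -> p3), w1
10. p1 -> p3, w1
11. p3, w1
12. ~(p1 -> p3), w2
13. p1, w2
14. ~p3, w2
15. p1 -> p3, w2
16. p3, w2
Accessibility: w0Rw0, w0Rw1, w0Rw2, w1Rw1, w1Rw2, w2Rw2
Branch closes: p3 and ~p3 both at w2.
Every branch closes (one shown): valid in S4, hence also in S5 (every theorem of S4 is a theorem of S5).
T-tableau for the negation ~(([](p1 -> p3) -> [][](p1 -> p3)) | (~p2 & p3)):
1. ~(([](p1 -> p3) -> [][](p1 -> p3)) | (~p2 & p3)), w0
2. ~([](p1 -> p3) -> [][](p1 -> p3)), w0
3. ~(~p2 & p3), w0
4. [](p1 -> p3), w0
5. ~[][](p1 -> p3), w0
6. p1 -> p3, w0
7. ~p3, w0
8. ~p1, w0
9. ~[](p1 -> p3), w1
10. p1 -> p3, w1
11. p3, w1
12. ~(p1 -> p3), w2
13. p1, w2
14. ~p3, w2
Accessibility: w0Rw0, w0Rw1, w1Rw1, w1Rw2, w2Rw2
Complete open branch: countermodel on a T-frame, so not valid in T, nor in K (the same frame is also a K-frame).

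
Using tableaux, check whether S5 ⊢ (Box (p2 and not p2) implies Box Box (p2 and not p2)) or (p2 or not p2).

Tableau for the negation not ((Box (p2 and not p2) implies Box Box (p2 and not p2)) or (p2 or not p2)):
1. not ((Box (p2 and not p2) implies Box Box (p2 and not p2)) or (p2 or not p2)), 0
2. not (Box (p2 and not p2) implies Box Box (p2 and not p2)), 0
3. not (p2 or not p2), 0
4. Box (p2 and not p2), 0
5. not Box Box (p2 and not p2), 0
6. not p2, 0
7. p2, 0
Accessibility: 0R0
Branch closes: p2 and not p2 both at 0.
Every branch of the negation's tableau closes; the branch above is one of them.

Valid in S5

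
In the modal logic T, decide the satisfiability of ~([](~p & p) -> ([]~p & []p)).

1. ~([](~p & p) -> ([]~p & []p)), u
2. [](~p & p), u
3. ~([]~p & []p), u
4. ~p & p, u
5. ~p, u
6. p, u
Accessibility: uRu
Branch closes: p and ~p both at u.
All branches of the tableau close; one closing branch shown above.

Unsatisfiable (every branch closes)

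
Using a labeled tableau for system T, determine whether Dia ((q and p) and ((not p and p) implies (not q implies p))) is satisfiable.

1. Dia ((q and p) and ((not p and p) implies (not q implies p))), w0
2. (q and p) and ((not p and p) implies (not q implies p)), w1
3. q and p, w1
4. (not p and p) implies (not q implies p), w1
5. q, w1
6. p, w1
7. not q implies p, w1
Accessibility: w0Rw0, w0Rw1, w1Rw1

Yes, satisfiable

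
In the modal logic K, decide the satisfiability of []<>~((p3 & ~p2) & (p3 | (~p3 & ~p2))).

Satisfiable (open branch found)

1. []<>~((p3 & ~p2) & (p3 | (~p3 & ~p2))), u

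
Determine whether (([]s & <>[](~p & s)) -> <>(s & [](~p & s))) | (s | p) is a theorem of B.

Yes, valid

Tableau for the negation ~((([]s & <>[](~p & s)) -> <>(s & [](~p & s))) | (s | p)):
1. ~((([]s & <>[](~p & s)) -> <>(s & [](~p & s))) | (s | p)), w0
2. ~(([]s & <>[](~p & s)) -> <>(s & [](~p & s))), w0
3. ~(s | p), w0
4. []s & <>[](~p & s), w0
5. ~<>(s & [](~p & s)), w0
6. ~s, w0
7. ~p, w0
8. []s, w0
9. <>[](~p & s), w0
10. ~(s & [](~p & s)), w0
11. s, w0
Accessibility: w0Rw0
Branch closes: s and ~s both at w0.
Every branch of the negation's tableau closes; the branch above is one of them.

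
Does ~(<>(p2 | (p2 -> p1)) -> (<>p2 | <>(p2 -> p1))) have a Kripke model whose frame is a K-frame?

1. ~(<>(p2 | (p2 -> p1)) -> (<>p2 | <>(p2 -> p1))), u
2. <>(p2 | (p2 -> p1)), u
3. ~(<>p2 | <>(p2 -> p1)), u
4. ~<>p2, u
5. ~<>(p2 -> p1), u
6. p2 | (p2 -> p1), v
7. ~p2, v
8. ~(p2 -> p1), v
9. p2, v
10. ~p1, v
Accessibility: uRv
Branch closes: p2 and ~p2 both at v.
All branches of the tableau close; one closing branch shown above.

Unsatisfiable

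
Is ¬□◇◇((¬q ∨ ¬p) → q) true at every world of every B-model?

Tableau for the negation □◇◇((¬q ∨ ¬p) → q):
1. □◇◇((¬q ∨ ¬p) → q), 0
2. ◇◇((¬q ∨ ¬p) → q), 0
3. ◇((¬q ∨ ¬p) → q), 1
4. ◇◇((¬q ∨ ¬p) → q), 1
5. (¬q ∨ ¬p) → q, 2
6. q, 2
7. ◇((¬q ∨ ¬p) → q), 3
8. (¬q ∨ ¬p) → q, 4
9. q, 4
Accessibility: 0R0, 0R1, 1R0, 1R1, 1R2, 1R3, 2R1, 2R2, 3R1, 3R3, 3R4, 4R3, 4R4
The negation has an open branch (countermodel exists).

Invalid (countermodel exists)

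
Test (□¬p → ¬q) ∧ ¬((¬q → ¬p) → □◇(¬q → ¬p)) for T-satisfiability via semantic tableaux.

1. (□¬p → ¬q) ∧ ¬((¬q → ¬p) → □◇(¬q → ¬p)), 0
2. □¬p → ¬q, 0
3. ¬((¬q → ¬p) → □◇(¬q → ¬p)), 0
4. ¬q → ¬p, 0
5. ¬□◇(¬q → ¬p), 0
6. ¬q, 0
7. ¬p, 0
8. ¬◇(¬q → ¬p), 1
9. ¬(¬q → ¬p), 1
10. ¬q, 1
11. p, 1
Accessibility: 0R0, 0R1, 1R1

Satisfiable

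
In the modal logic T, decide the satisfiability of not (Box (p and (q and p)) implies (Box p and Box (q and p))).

1. not (Box (p and (q and p)) implies (Box p and Box (q and p))), u
2. Box (p and (q and p)), u
3. not (Box p and Box (q and p)), u
4. p and (q and p), u
5. p, u
6. q and p, u
7. q, u
8. not Box (q and p), u
9. not (q and p), v
10. p and (q and p), v
11. p, v
12. q and p, v
13. q, v
14. not p, v
Accessibility: uRu, uRv, vRv
Branch closes: p and not p both at v.
Every branch closes; the branch above is one of them.

Unsatisfiable (every branch closes)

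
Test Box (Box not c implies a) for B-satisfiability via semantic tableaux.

Yes, satisfiable

1. Box (Box not c implies a), 0
2. Box not c implies a, 0   [Box-rule on 1 via 0R0]
3. a, 0   [implies-rule on 2 (branches; this branch)]
Accessibility: 0R0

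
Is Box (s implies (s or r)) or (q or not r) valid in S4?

Tableau for the negation not (Box (s implies (s or r)) or (q or not r)):
1. not (Box (s implies (s or r)) or (q or not r)), w0
2. not Box (s implies (s or r)), w0
3. not (q or not r), w0
4. not q, w0
5. r, w0
6. not (s implies (s or r)), w1
7. s, w1
8. not (s or r), w1
9. not s, w1
10. not r, w1
Accessibility: w0Rw0, w0Rw1, w1Rw1
Branch closes: s and not s both at w1.
All branches of the negation close; one closing branch shown above.

Valid in S4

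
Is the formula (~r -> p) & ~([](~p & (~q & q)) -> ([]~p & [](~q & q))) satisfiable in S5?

1. (~r -> p) & ~([](~p & (~q & q)) -> ([]~p & [](~q & q))), 0
2. ~r -> p, 0
3. ~([](~p & (~q & q)) -> ([]~p & [](~q & q))), 0
4. [](~p & (~q & q)), 0
5. ~([]~p & [](~q & q)), 0
6. ~p & (~q & q), 0
7. ~p, 0
8. ~q & q, 0
9. ~q, 0
10. q, 0
Accessibility: 0R0
Branch closes: q and ~q both at 0.
Every branch closes; the branch above is one of them.

Unsatisfiable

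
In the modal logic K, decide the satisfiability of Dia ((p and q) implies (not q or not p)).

Satisfiable (open branch found)

1. Dia ((p and q) implies (not q or not p)), w0
2. (p and q) implies (not q or not p), w1   [Dia-rule on 1: fresh world w1, w0Rw1]
3. not q or not p, w1   [implies-rule on 2 (branches; this branch)]
4. not p, w1   [or-rule on 3 (branches; this branch)]
Accessibility: w0Rw1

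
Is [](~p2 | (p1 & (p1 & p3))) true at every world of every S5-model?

Not valid

Tableau for the negation ~[](~p2 | (p1 & (p1 & p3))):
1. ~[](~p2 | (p1 & (p1 & p3))), w0
2. ~(~p2 | (p1 & (p1 & p3))), w1
3. p2, w1
4. ~(p1 & (p1 & p3)), w1
5. ~(p1 & p3), w1
6. ~p3, w1
Accessibility: w0Rw0, w0Rw1, w1Rw0, w1Rw1
The negation has an open branch (countermodel exists).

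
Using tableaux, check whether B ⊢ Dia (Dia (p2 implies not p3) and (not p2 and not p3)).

No, not valid

Tableau for the negation not Dia (Dia (p2 implies not p3) and (not p2 and not p3)):
1. not Dia (Dia (p2 implies not p3) and (not p2 and not p3)), w0
2. not (Dia (p2 implies not p3) and (not p2 and not p3)), w0   [neg-Dia-rule on 1 via w0Rw0]
3. not (not p2 and not p3), w0   [neg-and-rule on 2 (branches; this branch)]
4. p3, w0   [neg-and-rule on 3 (branches; this branch)]
Accessibility: w0Rw0
The negation has an open branch (countermodel exists).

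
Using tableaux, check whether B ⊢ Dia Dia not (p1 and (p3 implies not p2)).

No, not valid

Tableau for the negation not Dia Dia not (p1 and (p3 implies not p2)):
1. not Dia Dia not (p1 and (p3 implies not p2)), u
2. not Dia not (p1 and (p3 implies not p2)), u
3. p1 and (p3 implies not p2), u
4. p1, u
5. p3 implies not p2, u
6. not p2, u
Accessibility: uRu
The negation has an open branch (countermodel exists).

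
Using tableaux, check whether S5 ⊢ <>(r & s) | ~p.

No, not valid

Tableau for the negation ~(<>(r & s) | ~p):
1. ~(<>(r & s) | ~p), u
2. ~<>(r & s), u
3. p, u
4. ~(r & s), u
5. ~s, u
Accessibility: uRu
The negation has an open branch (countermodel exists).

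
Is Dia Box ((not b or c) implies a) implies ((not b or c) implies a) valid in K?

Invalid (countermodel exists)

Tableau for the negation not (Dia Box ((not b or c) implies a) implies ((not b or c) implies a)):
1. not (Dia Box ((not b or c) implies a) implies ((not b or c) implies a)), 0
2. Dia Box ((not b or c) implies a), 0   [neg-implies-rule on 1]
3. not ((not b or c) implies a), 0   [neg-implies-rule on 1]
4. not b or c, 0   [neg-implies-rule on 3]
5. not a, 0   [neg-implies-rule on 3]
6. c, 0   [or-rule on 4 (branches; this branch)]
7. Box ((not b or c) implies a), 1   [Dia-rule on 2: fresh world 1, 0R1]
Accessibility: 0R1
The negation has an open branch (countermodel exists).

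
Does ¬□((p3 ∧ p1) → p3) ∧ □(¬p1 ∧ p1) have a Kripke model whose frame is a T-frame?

No, unsatisfiable

1. ¬□((p3 ∧ p1) → p3) ∧ □(¬p1 ∧ p1), 0
2. ¬□((p3 ∧ p1) → p3), 0   [∧-rule on 1]
3. □(¬p1 ∧ p1), 0   [∧-rule on 1]
4. ¬p1 ∧ p1, 0   [□-rule on 3 via 0R0]
5. ¬p1, 0   [∧-rule on 4]
6. p1, 0   [∧-rule on 4]
Accessibility: 0R0
Branch closes: p1 and ¬p1 both at 0.
(One branch shown.) All branches close.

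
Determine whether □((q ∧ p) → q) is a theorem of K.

Tableau for the negation ¬□((q ∧ p) → q):
1. ¬□((q ∧ p) → q), w0
2. ¬((q ∧ p) → q), w1   [¬□-rule on 1: fresh world w1, w0Rw1]
3. q ∧ p, w1   [¬→-rule on 2]
4. ¬q, w1   [¬→-rule on 2]
5. q, w1   [∧-rule on 3]
6. p, w1   [∧-rule on 3]
Accessibility: w0Rw1
Branch closes: q and ¬q both at w1.
All branches of the negation close; one closing branch shown above.

Valid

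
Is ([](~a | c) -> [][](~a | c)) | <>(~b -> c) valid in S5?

Valid

Tableau for the negation ~(([](~a | c) -> [][](~a | c)) | <>(~b -> c)):
1. ~(([](~a | c) -> [][](~a | c)) | <>(~b -> c)), 0
2. ~([](~a | c) -> [][](~a | c)), 0   [~|-rule on 1]
3. ~<>(~b -> c), 0   [~|-rule on 1]
4. [](~a | c), 0   [~->-rule on 2]
5. ~[][](~a | c), 0   [~->-rule on 2]
6. ~(~b -> c), 0   [~<>-rule on 3 via 0R0]
7. ~b, 0   [~->-rule on 6]
8. ~c, 0   [~->-rule on 6]
9. ~a | c, 0   [[]-rule on 4 via 0R0]
10. ~a, 0   [|-rule on 9 (branches; this branch)]
11. ~[](~a | c), 1   [~[]-rule on 5: fresh world 1, 0R1]
12. ~(~b -> c), 1   [~<>-rule on 3 via 0R1]
13. ~b, 1   [~->-rule on 12]
14. ~c, 1   [~->-rule on 12]
15. ~a | c, 1   [[]-rule on 4 via 0R1]
16. ~a, 1   [|-rule on 15 (branches; this branch)]
17. ~(~a | c), 2   [~[]-rule on 11: fresh world 2, 1R2]
18. a, 2   [~|-rule on 17]
19. ~c, 2   [~|-rule on 17]
20. ~(~b -> c), 2   [~<>-rule on 3 via 0R2]
21. ~b, 2   [~->-rule on 20]
22. ~a | c, 2   [[]-rule on 4 via 0R2]
23. c, 2   [|-rule on 22 (branches; this branch)]
Accessibility: 0R0, 0R1, 0R2, 1R0, 1R1, 1R2, 2R0, 2R1, 2R2
Branch closes: c and ~c both at 2.
Every branch of the negation's tableau closes; the branch above is one of them.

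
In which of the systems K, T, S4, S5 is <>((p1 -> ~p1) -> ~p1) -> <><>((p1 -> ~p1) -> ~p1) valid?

T-tableau for the negation ~(<>((p1 -> ~p1) -> ~p1) -> <><>((p1 -> ~p1) -> ~p1)):
1. ~(<>((p1 -> ~p1) -> ~p1) -> <><>((p1 -> ~p1) -> ~p1)), 0
2. <>((p1 -> ~p1) -> ~p1), 0
3. ~<><>((p1 -> ~p1) -> ~p1), 0
4. ~<>((p1 -> ~p1) -> ~p1), 0
5. ~((p1 -> ~p1) -> ~p1), 0
6. p1 -> ~p1, 0
7. p1, 0
8. ~p1, 0
Accessibility: 0R0
Branch closes: p1 and ~p1 both at 0.
Every branch closes (one shown): valid in T, hence also in S4, S5 (every theorem of T is a theorem of S4 and S5).
K-tableau for the negation ~(<>((p1 -> ~p1) -> ~p1) -> <><>((p1 -> ~p1) -> ~p1)):
1. ~(<>((p1 -> ~p1) -> ~p1) -> <><>((p1 -> ~p1) -> ~p1)), 0
2. <>((p1 -> ~p1) -> ~p1), 0
3. ~<><>((p1 -> ~p1) -> ~p1), 0
4. (p1 -> ~p1) -> ~p1, 1
5. ~<>((p1 -> ~p1) -> ~p1), 1
6. ~p1, 1
Accessibility: 0R1
Complete open branch: countermodel on a K-frame, so not valid in K.

T, S4, S5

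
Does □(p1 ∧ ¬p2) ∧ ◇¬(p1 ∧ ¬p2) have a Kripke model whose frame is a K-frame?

1. □(p1 ∧ ¬p2) ∧ ◇¬(p1 ∧ ¬p2), 0
2. □(p1 ∧ ¬p2), 0   [∧-rule on 1]
3. ◇¬(p1 ∧ ¬p2), 0   [∧-rule on 1]
4. ¬(p1 ∧ ¬p2), 1   [◇-rule on 3: fresh world 1, 0R1]
5. p1 ∧ ¬p2, 1   [□-rule on 2 via 0R1]
6. p1, 1   [∧-rule on 5]
7. ¬p2, 1   [∧-rule on 5]
8. p2, 1   [¬∧-rule on 4 (branches; this branch)]
Accessibility: 0R1
Branch closes: p2 and ¬p2 both at 1.
All branches of the tableau close; one closing branch shown above.

Unsatisfiable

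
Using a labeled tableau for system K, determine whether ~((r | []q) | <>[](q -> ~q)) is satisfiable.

Satisfiable (open branch found)

1. ~((r | []q) | <>[](q -> ~q)), u
2. ~(r | []q), u   [~|-rule on 1]
3. ~<>[](q -> ~q), u   [~|-rule on 1]
4. ~r, u   [~|-rule on 2]
5. ~[]q, u   [~|-rule on 2]
6. ~q, v   [~[]-rule on 5: fresh world v, uRv]
7. ~[](q -> ~q), v   [~<>-rule on 3 via uRv]
8. ~(q -> ~q), w   [~[]-rule on 7: fresh world w, vRw]
9. q, w   [~->-rule on 8]
Accessibility: uRv, vRw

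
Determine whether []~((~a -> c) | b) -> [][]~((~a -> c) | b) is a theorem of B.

No, not valid

Tableau for the negation ~([]~((~a -> c) | b) -> [][]~((~a -> c) | b)):
1. ~([]~((~a -> c) | b) -> [][]~((~a -> c) | b)), 0
2. []~((~a -> c) | b), 0   [~->-rule on 1]
3. ~[][]~((~a -> c) | b), 0   [~->-rule on 1]
4. ~((~a -> c) | b), 0   [[]-rule on 2 via 0R0]
5. ~(~a -> c), 0   [~|-rule on 4]
6. ~b, 0   [~|-rule on 4]
7. ~a, 0   [~->-rule on 5]
8. ~c, 0   [~->-rule on 5]
9. ~[]~((~a -> c) | b), 1   [~[]-rule on 3: fresh world 1, 0R1]
10. ~((~a -> c) | b), 1   [[]-rule on 2 via 0R1]
11. ~(~a -> c), 1   [~|-rule on 10]
12. ~b, 1   [~|-rule on 10]
13. ~a, 1   [~->-rule on 11]
14. ~c, 1   [~->-rule on 11]
15. (~a -> c) | b, 2   [~[]-rule on 9: fresh world 2, 1R2]
16. b, 2   [|-rule on 15 (branches; this branch)]
Accessibility: 0R0, 0R1, 1R0, 1R1, 1R2, 2R1, 2R2
The negation has an open branch (countermodel exists).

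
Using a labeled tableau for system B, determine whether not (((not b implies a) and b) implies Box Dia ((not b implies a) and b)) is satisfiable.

1. not (((not b implies a) and b) implies Box Dia ((not b implies a) and b)), w0
2. (not b implies a) and b, w0   [neg-implies-rule on 1]
3. not Box Dia ((not b implies a) and b), w0   [neg-implies-rule on 1]
4. not b implies a, w0   [and-rule on 2]
5. b, w0   [and-rule on 2]
6. a, w0   [implies-rule on 4 (branches; this branch)]
7. not Dia ((not b implies a) and b), w1   [neg-Box-rule on 3: fresh world w1, w0Rw1]
8. not ((not b implies a) and b), w0   [neg-Dia-rule on 7 via w1Rw0]
9. not ((not b implies a) and b), w1   [neg-Dia-rule on 7 via w1Rw1]
10. not (not b implies a), w0   [neg-and-rule on 8 (branches; this branch)]
11. not b, w0   [neg-implies-rule on 10]
12. not a, w0   [neg-implies-rule on 10]
Accessibility: w0Rw0, w0Rw1, w1Rw0, w1Rw1
Branch closes: b and not b both at w0.
All branches of the tableau close; one closing branch shown above.

Unsatisfiable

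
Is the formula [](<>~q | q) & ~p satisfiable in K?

1. [](<>~q | q) & ~p, w0
2. [](<>~q | q), w0
3. ~p, w0

Satisfiable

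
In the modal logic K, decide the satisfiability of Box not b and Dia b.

1. Box not b and Dia b, w0
2. Box not b, w0   [and-rule on 1]
3. Dia b, w0   [and-rule on 1]
4. b, w1   [Dia-rule on 3: fresh world w1, w0Rw1]
5. not b, w1   [Box-rule on 2 via w0Rw1]
Accessibility: w0Rw1
Branch closes: b and not b both at w1.
All branches of the tableau close; one closing branch shown above.

Unsatisfiable (every branch closes)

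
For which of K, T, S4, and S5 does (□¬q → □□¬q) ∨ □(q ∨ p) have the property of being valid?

S4, S5

T-tableau for the negation ¬((□¬q → □□¬q) ∨ □(q ∨ p)):
1. ¬((□¬q → □□¬q) ∨ □(q ∨ p)), 0
2. ¬(□¬q → □□¬q), 0
3. ¬□(q ∨ p), 0
4. □¬q, 0
5. ¬□□¬q, 0
6. ¬q, 0
7. ¬(q ∨ p), 1
8. ¬q, 1
9. ¬p, 1
10. ¬□¬q, 2
11. ¬q, 2
12. q, 3
Accessibility: 0R0, 0R1, 0R2, 1R1, 2R2, 2R3, 3R3
Complete open branch: countermodel on a T-frame, so not valid in T, nor in K (the same frame is also a K-frame).
S4-tableau for the negation ¬((□¬q → □□¬q) ∨ □(q ∨ p)):
1. ¬((□¬q → □□¬q) ∨ □(q ∨ p)), 0
2. ¬(□¬q → □□¬q), 0
3. ¬□(q ∨ p), 0
4. □¬q, 0
5. ¬□□¬q, 0
6. ¬q, 0
7. ¬(q ∨ p), 1
8. ¬q, 1
9. ¬p, 1
10. ¬□¬q, 2
11. ¬q, 2
12. q, 3
13. ¬q, 3
Accessibility: 0R0, 0R1, 0R2, 0R3, 1R1, 2R2, 2R3, 3R3
Branch closes: q and ¬q both at 3.
Every branch closes (one shown): valid in S4, hence also in S5 (every theorem of S4 is a theorem of S5).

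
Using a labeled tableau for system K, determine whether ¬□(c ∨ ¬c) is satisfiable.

1. ¬□(c ∨ ¬c), u
2. ¬(c ∨ ¬c), v
3. ¬c, v
4. c, v
Accessibility: uRv
Branch closes: c and ¬c both at v.
Every branch closes; the branch above is one of them.

Unsatisfiable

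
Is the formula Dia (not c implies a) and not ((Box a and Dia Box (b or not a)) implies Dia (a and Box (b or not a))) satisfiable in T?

1. Dia (not c implies a) and not ((Box a and Dia Box (b or not a)) implies Dia (a and Box (b or not a))), u
2. Dia (not c implies a), u
3. not ((Box a and Dia Box (b or not a)) implies Dia (a and Box (b or not a))), u
4. Box a and Dia Box (b or not a), u
5. not Dia (a and Box (b or not a)), u
6. Box a, u
7. Dia Box (b or not a), u
8. not (a and Box (b or not a)), u
9. a, u
10. not Box (b or not a), u
11. not c implies a, v
12. not (a and Box (b or not a)), v
13. a, v
14. not Box (b or not a), v
15. Box (b or not a), w
16. not (a and Box (b or not a)), w
17. a, w
18. b or not a, w
19. not Box (b or not a), w
20. b, w
21. not (b or not a), x
22. not b, x
23. a, x
24. not (a and Box (b or not a)), x
25. not Box (b or not a), x
26. not (b or not a), y
27. not b, y
28. a, y
29. not (b or not a), z
30. not b, z
31. a, z
32. b or not a, z
33. not a, z
Accessibility: uRu, uRv, uRw, uRx, vRv, vRy, wRw, wRz, xRx, yRy, zRz
Branch closes: a and not a both at z.
All branches of the tableau close; one closing branch shown above.

Unsatisfiable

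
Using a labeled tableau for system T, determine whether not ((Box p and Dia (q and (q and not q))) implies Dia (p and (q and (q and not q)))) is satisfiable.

1. not ((Box p and Dia (q and (q and not q))) implies Dia (p and (q and (q and not q)))), w0
2. Box p and Dia (q and (q and not q)), w0
3. not Dia (p and (q and (q and not q))), w0
4. Box p, w0
5. Dia (q and (q and not q)), w0
6. not (p and (q and (q and not q))), w0
7. p, w0
8. not (q and (q and not q)), w0
9. not (q and not q), w0
10. q, w0
11. q and (q and not q), w1
12. q, w1
13. q and not q, w1
14. not q, w1
Accessibility: w0Rw0, w0Rw1, w1Rw1
Branch closes: q and not q both at w1.
(One branch shown.) All branches close.

No, unsatisfiable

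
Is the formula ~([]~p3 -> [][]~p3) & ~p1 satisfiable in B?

Satisfiable

1. ~([]~p3 -> [][]~p3) & ~p1, w0
2. ~([]~p3 -> [][]~p3), w0   [&-rule on 1]
3. ~p1, w0   [&-rule on 1]
4. []~p3, w0   [~->-rule on 2]
5. ~[][]~p3, w0   [~->-rule on 2]
6. ~p3, w0   [[]-rule on 4 via w0Rw0]
7. ~[]~p3, w1   [~[]-rule on 5: fresh world w1, w0Rw1]
8. ~p3, w1   [[]-rule on 4 via w0Rw1]
9. p3, w2   [~[]-rule on 7: fresh world w2, w1Rw2]
Accessibility: w0Rw0, w0Rw1, w1Rw0, w1Rw1, w1Rw2, w2Rw1, w2Rw2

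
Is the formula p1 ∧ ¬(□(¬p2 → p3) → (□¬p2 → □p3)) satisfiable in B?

Unsatisfiable

1. p1 ∧ ¬(□(¬p2 → p3) → (□¬p2 → □p3)), w0
2. p1, w0
3. ¬(□(¬p2 → p3) → (□¬p2 → □p3)), w0
4. □(¬p2 → p3), w0
5. ¬(□¬p2 → □p3), w0
6. □¬p2, w0
7. ¬□p3, w0
8. ¬p2 → p3, w0
9. ¬p2, w0
10. p3, w0
11. ¬p3, w1
12. ¬p2 → p3, w1
13. ¬p2, w1
14. p3, w1
Accessibility: w0Rw0, w0Rw1, w1Rw0, w1Rw1
Branch closes: p3 and ¬p3 both at w1.
All branches of the tableau close; one closing branch shown above.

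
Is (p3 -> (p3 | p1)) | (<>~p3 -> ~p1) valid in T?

Valid in T

Tableau for the negation ~((p3 -> (p3 | p1)) | (<>~p3 -> ~p1)):
1. ~((p3 -> (p3 | p1)) | (<>~p3 -> ~p1)), u
2. ~(p3 -> (p3 | p1)), u
3. ~(<>~p3 -> ~p1), u
4. p3, u
5. ~(p3 | p1), u
6. <>~p3, u
7. p1, u
8. ~p3, u
9. ~p1, u
Accessibility: uRu
Branch closes: p3 and ~p3 both at u.
All branches of the negation close; one closing branch shown above.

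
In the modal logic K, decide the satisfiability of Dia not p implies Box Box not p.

Satisfiable (open branch found)

1. Dia not p implies Box Box not p, w0
2. Box Box not p, w0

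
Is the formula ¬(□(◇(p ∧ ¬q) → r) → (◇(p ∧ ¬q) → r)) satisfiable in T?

No, unsatisfiable

1. ¬(□(◇(p ∧ ¬q) → r) → (◇(p ∧ ¬q) → r)), 0
2. □(◇(p ∧ ¬q) → r), 0   [¬→-rule on 1]
3. ¬(◇(p ∧ ¬q) → r), 0   [¬→-rule on 1]
4. ◇(p ∧ ¬q), 0   [¬→-rule on 3]
5. ¬r, 0   [¬→-rule on 3]
6. ◇(p ∧ ¬q) → r, 0   [□-rule on 2 via 0R0]
7. ¬◇(p ∧ ¬q), 0   [→-rule on 6 (branches; this branch)]
8. ¬(p ∧ ¬q), 0   [¬◇-rule on 7 via 0R0]
9. q, 0   [¬∧-rule on 8 (branches; this branch)]
10. p ∧ ¬q, 1   [◇-rule on 4: fresh world 1, 0R1]
11. p, 1   [∧-rule on 10]
12. ¬q, 1   [∧-rule on 10]
13. ◇(p ∧ ¬q) → r, 1   [□-rule on 2 via 0R1]
14. ¬(p ∧ ¬q), 1   [¬◇-rule on 7 via 0R1]
15. r, 1   [→-rule on 13 (branches; this branch)]
16. q, 1   [¬∧-rule on 14 (branches; this branch)]
Accessibility: 0R0, 0R1, 1R1
Branch closes: q and ¬q both at 1.
All branches of the tableau close; one closing branch shown above.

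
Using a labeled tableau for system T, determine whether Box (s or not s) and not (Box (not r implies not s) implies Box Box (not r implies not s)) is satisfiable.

1. Box (s or not s) and not (Box (not r implies not s) implies Box Box (not r implies not s)), w0
2. Box (s or not s), w0
3. not (Box (not r implies not s) implies Box Box (not r implies not s)), w0
4. Box (not r implies not s), w0
5. not Box Box (not r implies not s), w0
6. s or not s, w0
7. not r implies not s, w0
8. not s, w0
9. not Box (not r implies not s), w1
10. s or not s, w1
11. not r implies not s, w1
12. not s, w1
13. not (not r implies not s), w2
14. not r, w2
15. s, w2
Accessibility: w0Rw0, w0Rw1, w1Rw1, w1Rw2, w2Rw2

Satisfiable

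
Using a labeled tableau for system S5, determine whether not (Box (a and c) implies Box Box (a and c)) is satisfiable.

1. not (Box (a and c) implies Box Box (a and c)), w0
2. Box (a and c), w0
3. not Box Box (a and c), w0
4. a and c, w0
5. a, w0
6. c, w0
7. not Box (a and c), w1
8. a and c, w1
9. a, w1
10. c, w1
11. not (a and c), w2
12. a and c, w2
13. a, w2
14. c, w2
15. not c, w2
Accessibility: w0Rw0, w0Rw1, w0Rw2, w1Rw0, w1Rw1, w1Rw2, w2Rw0, w2Rw1, w2Rw2
Branch closes: c and not c both at w2.
All branches of the tableau close; one closing branch shown above.

Unsatisfiable (every branch closes)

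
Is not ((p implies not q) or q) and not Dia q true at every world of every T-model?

No, not valid

Tableau for the negation not (not ((p implies not q) or q) and not Dia q):
1. not (not ((p implies not q) or q) and not Dia q), u
2. Dia q, u   [neg-and-rule on 1 (branches; this branch)]
3. q, v   [Dia-rule on 2: fresh world v, uRv]
Accessibility: uRu, uRv, vRv
The negation has an open branch (countermodel exists).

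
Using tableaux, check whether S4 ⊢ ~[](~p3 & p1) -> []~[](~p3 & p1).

Not valid

Tableau for the negation ~(~[](~p3 & p1) -> []~[](~p3 & p1)):
1. ~(~[](~p3 & p1) -> []~[](~p3 & p1)), 0
2. ~[](~p3 & p1), 0   [~->-rule on 1]
3. ~[]~[](~p3 & p1), 0   [~->-rule on 1]
4. ~(~p3 & p1), 1   [~[]-rule on 2: fresh world 1, 0R1]
5. ~p1, 1   [~&-rule on 4 (branches; this branch)]
6. [](~p3 & p1), 2   [~[]-rule on 3: fresh world 2, 0R2]
7. ~p3 & p1, 2   [[]-rule on 6 via 2R2]
8. ~p3, 2   [&-rule on 7]
9. p1, 2   [&-rule on 7]
Accessibility: 0R0, 0R1, 0R2, 1R1, 2R2
The negation has an open branch (countermodel exists).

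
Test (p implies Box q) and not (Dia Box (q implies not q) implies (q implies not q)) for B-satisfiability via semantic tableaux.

Unsatisfiable (every branch closes)

1. (p implies Box q) and not (Dia Box (q implies not q) implies (q implies not q)), u
2. p implies Box q, u
3. not (Dia Box (q implies not q) implies (q implies not q)), u
4. Dia Box (q implies not q), u
5. not (q implies not q), u
6. q, u
7. Box q, u
8. Box (q implies not q), v
9. q, v
10. q implies not q, u
11. q implies not q, v
12. not q, u
Accessibility: uRu, uRv, vRu, vRv
Branch closes: q and not q both at u.
All branches of the tableau close; one closing branch shown above.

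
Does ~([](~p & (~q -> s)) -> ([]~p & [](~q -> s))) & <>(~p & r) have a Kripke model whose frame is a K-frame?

Unsatisfiable

1. ~([](~p & (~q -> s)) -> ([]~p & [](~q -> s))) & <>(~p & r), w0
2. ~([](~p & (~q -> s)) -> ([]~p & [](~q -> s))), w0
3. <>(~p & r), w0
4. [](~p & (~q -> s)), w0
5. ~([]~p & [](~q -> s)), w0
6. ~[](~q -> s), w0
7. ~p & r, w1
8. ~p, w1
9. r, w1
10. ~p & (~q -> s), w1
11. ~q -> s, w1
12. s, w1
13. ~(~q -> s), w2
14. ~q, w2
15. ~s, w2
16. ~p & (~q -> s), w2
17. ~p, w2
18. ~q -> s, w2
19. s, w2
Accessibility: w0Rw1, w0Rw2
Branch closes: s and ~s both at w2.
Every branch closes; the branch above is one of them.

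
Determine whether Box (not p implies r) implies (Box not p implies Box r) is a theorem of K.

Valid in K

Tableau for the negation not (Box (not p implies r) implies (Box not p implies Box r)):
1. not (Box (not p implies r) implies (Box not p implies Box r)), u
2. Box (not p implies r), u   [neg-implies-rule on 1]
3. not (Box not p implies Box r), u   [neg-implies-rule on 1]
4. Box not p, u   [neg-implies-rule on 3]
5. not Box r, u   [neg-implies-rule on 3]
6. not r, v   [neg-Box-rule on 5: fresh world v, uRv]
7. not p implies r, v   [Box-rule on 2 via uRv]
8. not p, v   [Box-rule on 4 via uRv]
9. r, v   [implies-rule on 7 (branches; this branch)]
Accessibility: uRv
Branch closes: r and not r both at v.
Every branch of the negation's tableau closes; the branch above is one of them.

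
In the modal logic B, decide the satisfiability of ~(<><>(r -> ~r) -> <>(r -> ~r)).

1. ~(<><>(r -> ~r) -> <>(r -> ~r)), 0
2. <><>(r -> ~r), 0
3. ~<>(r -> ~r), 0
4. ~(r -> ~r), 0
5. r, 0
6. <>(r -> ~r), 1
7. ~(r -> ~r), 1
8. r, 1
9. r -> ~r, 2
10. ~r, 2
Accessibility: 0R0, 0R1, 1R0, 1R1, 1R2, 2R1, 2R2

Satisfiable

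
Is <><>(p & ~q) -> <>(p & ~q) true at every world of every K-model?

Not valid

Tableau for the negation ~(<><>(p & ~q) -> <>(p & ~q)):
1. ~(<><>(p & ~q) -> <>(p & ~q)), w0
2. <><>(p & ~q), w0
3. ~<>(p & ~q), w0
4. <>(p & ~q), w1
5. ~(p & ~q), w1
6. q, w1
7. p & ~q, w2
8. p, w2
9. ~q, w2
Accessibility: w0Rw1, w1Rw2
The negation has an open branch (countermodel exists).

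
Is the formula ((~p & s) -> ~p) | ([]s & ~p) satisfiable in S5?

Satisfiable

1. ((~p & s) -> ~p) | ([]s & ~p), u
2. []s & ~p, u   [|-rule on 1 (branches; this branch)]
3. []s, u   [&-rule on 2]
4. ~p, u   [&-rule on 2]
5. s, u   [[]-rule on 3 via uRu]
Accessibility: uRu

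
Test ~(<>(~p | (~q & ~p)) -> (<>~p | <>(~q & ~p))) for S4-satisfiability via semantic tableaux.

1. ~(<>(~p | (~q & ~p)) -> (<>~p | <>(~q & ~p))), 0
2. <>(~p | (~q & ~p)), 0   [~->-rule on 1]
3. ~(<>~p | <>(~q & ~p)), 0   [~->-rule on 1]
4. ~<>~p, 0   [~|-rule on 3]
5. ~<>(~q & ~p), 0   [~|-rule on 3]
6. p, 0   [~<>-rule on 4 via 0R0]
7. ~(~q & ~p), 0   [~<>-rule on 5 via 0R0]
8. ~p | (~q & ~p), 1   [<>-rule on 2: fresh world 1, 0R1]
9. p, 1   [~<>-rule on 4 via 0R1]
10. ~(~q & ~p), 1   [~<>-rule on 5 via 0R1]
11. ~q & ~p, 1   [|-rule on 8 (branches; this branch)]
12. ~q, 1   [&-rule on 11]
13. ~p, 1   [&-rule on 11]
Accessibility: 0R0, 0R1, 1R1
Branch closes: p and ~p both at 1.
All branches of the tableau close; one closing branch shown above.

Unsatisfiable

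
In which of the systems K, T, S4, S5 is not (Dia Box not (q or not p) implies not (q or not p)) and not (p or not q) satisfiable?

S5-tableau for the formula:
1. not (Dia Box not (q or not p) implies not (q or not p)) and not (p or not q), w0
2. not (Dia Box not (q or not p) implies not (q or not p)), w0
3. not (p or not q), w0
4. Dia Box not (q or not p), w0
5. q or not p, w0
6. not p, w0
7. q, w0
8. Box not (q or not p), w1
9. not (q or not p), w0
10. not q, w0
11. p, w0
Accessibility: w0Rw0, w0Rw1, w1Rw0, w1Rw1
Branch closes: q and not q both at w0.
Every branch closes (one shown): unsatisfiable in S5.
S4-tableau for the formula:
1. not (Dia Box not (q or not p) implies not (q or not p)) and not (p or not q), w0
2. not (Dia Box not (q or not p) implies not (q or not p)), w0
3. not (p or not q), w0
4. Dia Box not (q or not p), w0
5. q or not p, w0
6. not p, w0
7. q, w0
8. Box not (q or not p), w1
9. not (q or not p), w1
10. not q, w1
11. p, w1
Accessibility: w0Rw0, w0Rw1, w1Rw1
Complete open branch: satisfiable in S4, hence also in K, T (this S4-model is also a K-model and a T-model).

K, T, S4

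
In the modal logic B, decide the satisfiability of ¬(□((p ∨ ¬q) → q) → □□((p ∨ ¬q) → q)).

1. ¬(□((p ∨ ¬q) → q) → □□((p ∨ ¬q) → q)), u
2. □((p ∨ ¬q) → q), u   [¬→-rule on 1]
3. ¬□□((p ∨ ¬q) → q), u   [¬→-rule on 1]
4. (p ∨ ¬q) → q, u   [□-rule on 2 via uRu]
5. q, u   [→-rule on 4 (branches; this branch)]
6. ¬□((p ∨ ¬q) → q), v   [¬□-rule on 3: fresh world v, uRv]
7. (p ∨ ¬q) → q, v   [□-rule on 2 via uRv]
8. q, v   [→-rule on 7 (branches; this branch)]
9. ¬((p ∨ ¬q) → q), w   [¬□-rule on 6: fresh world w, vRw]
10. p ∨ ¬q, w   [¬→-rule on 9]
11. ¬q, w   [¬→-rule on 9]
Accessibility: uRu, uRv, vRu, vRv, vRw, wRv, wRw

Satisfiable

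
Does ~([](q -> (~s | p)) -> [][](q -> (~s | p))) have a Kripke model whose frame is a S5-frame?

1. ~([](q -> (~s | p)) -> [][](q -> (~s | p))), 0
2. [](q -> (~s | p)), 0
3. ~[][](q -> (~s | p)), 0
4. q -> (~s | p), 0
5. ~s | p, 0
6. p, 0
7. ~[](q -> (~s | p)), 1
8. q -> (~s | p), 1
9. ~s | p, 1
10. p, 1
11. ~(q -> (~s | p)), 2
12. q, 2
13. ~(~s | p), 2
14. s, 2
15. ~p, 2
16. q -> (~s | p), 2
17. ~s | p, 2
18. p, 2
Accessibility: 0R0, 0R1, 0R2, 1R0, 1R1, 1R2, 2R0, 2R1, 2R2
Branch closes: p and ~p both at 2.
(One branch shown.) All branches close.

Unsatisfiable (every branch closes)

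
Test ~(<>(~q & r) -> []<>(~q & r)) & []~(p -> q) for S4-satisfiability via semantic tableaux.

1. ~(<>(~q & r) -> []<>(~q & r)) & []~(p -> q), 0
2. ~(<>(~q & r) -> []<>(~q & r)), 0
3. []~(p -> q), 0
4. <>(~q & r), 0
5. ~[]<>(~q & r), 0
6. ~(p -> q), 0
7. p, 0
8. ~q, 0
9. ~q & r, 1
10. ~q, 1
11. r, 1
12. ~(p -> q), 1
13. p, 1
14. ~<>(~q & r), 2
15. ~(p -> q), 2
16. p, 2
17. ~q, 2
18. ~(~q & r), 2
19. ~r, 2
Accessibility: 0R0, 0R1, 0R2, 1R1, 2R2

Satisfiable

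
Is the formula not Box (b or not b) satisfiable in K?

No, unsatisfiable

1. not Box (b or not b), w0
2. not (b or not b), w1   [neg-Box-rule on 1: fresh world w1, w0Rw1]
3. not b, w1   [neg-or-rule on 2]
4. b, w1   [neg-or-rule on 2]
Accessibility: w0Rw1
Branch closes: b and not b both at w1.
Every branch closes; the branch above is one of them.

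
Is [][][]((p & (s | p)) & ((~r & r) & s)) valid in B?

Tableau for the negation ~[][][]((p & (s | p)) & ((~r & r) & s)):
1. ~[][][]((p & (s | p)) & ((~r & r) & s)), u
2. ~[][]((p & (s | p)) & ((~r & r) & s)), v   [~[]-rule on 1: fresh world v, uRv]
3. ~[]((p & (s | p)) & ((~r & r) & s)), w   [~[]-rule on 2: fresh world w, vRw]
4. ~((p & (s | p)) & ((~r & r) & s)), x   [~[]-rule on 3: fresh world x, wRx]
5. ~((~r & r) & s), x   [~&-rule on 4 (branches; this branch)]
6. ~s, x   [~&-rule on 5 (branches; this branch)]
Accessibility: uRu, uRv, vRu, vRv, vRw, wRv, wRw, wRx, xRw, xRx
The negation has an open branch (countermodel exists).

Invalid (countermodel exists)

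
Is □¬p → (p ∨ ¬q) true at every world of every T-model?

Not valid

Tableau for the negation ¬(□¬p → (p ∨ ¬q)):
1. ¬(□¬p → (p ∨ ¬q)), u
2. □¬p, u
3. ¬(p ∨ ¬q), u
4. ¬p, u
5. q, u
Accessibility: uRu
The negation has an open branch (countermodel exists).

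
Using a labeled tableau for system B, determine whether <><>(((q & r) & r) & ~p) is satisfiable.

1. <><>(((q & r) & r) & ~p), u
2. <>(((q & r) & r) & ~p), v
3. ((q & r) & r) & ~p, w
4. (q & r) & r, w
5. ~p, w
6. q & r, w
7. r, w
8. q, w
Accessibility: uRu, uRv, vRu, vRv, vRw, wRv, wRw

Satisfiable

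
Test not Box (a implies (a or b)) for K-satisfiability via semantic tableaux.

No, unsatisfiable

1. not Box (a implies (a or b)), w0
2. not (a implies (a or b)), w1   [neg-Box-rule on 1: fresh world w1, w0Rw1]
3. a, w1   [neg-implies-rule on 2]
4. not (a or b), w1   [neg-implies-rule on 2]
5. not a, w1   [neg-or-rule on 4]
6. not b, w1   [neg-or-rule on 4]
Accessibility: w0Rw1
Branch closes: a and not a both at w1.
Every branch closes; the branch above is one of them.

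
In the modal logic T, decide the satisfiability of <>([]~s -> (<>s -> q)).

1. <>([]~s -> (<>s -> q)), u
2. []~s -> (<>s -> q), v
3. <>s -> q, v
4. q, v
Accessibility: uRu, uRv, vRv

Satisfiable (open branch found)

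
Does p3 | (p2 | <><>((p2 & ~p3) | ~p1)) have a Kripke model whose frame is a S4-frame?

1. p3 | (p2 | <><>((p2 & ~p3) | ~p1)), u
2. p2 | <><>((p2 & ~p3) | ~p1), u   [|-rule on 1 (branches; this branch)]
3. <><>((p2 & ~p3) | ~p1), u   [|-rule on 2 (branches; this branch)]
4. <>((p2 & ~p3) | ~p1), v   [<>-rule on 3: fresh world v, uRv]
5. (p2 & ~p3) | ~p1, w   [<>-rule on 4: fresh world w, vRw]
6. ~p1, w   [|-rule on 5 (branches; this branch)]
Accessibility: uRu, uRv, uRw, vRv, vRw, wRw

Yes, satisfiable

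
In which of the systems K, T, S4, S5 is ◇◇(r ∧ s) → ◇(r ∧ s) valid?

S4-tableau for the negation ¬(◇◇(r ∧ s) → ◇(r ∧ s)):
1. ¬(◇◇(r ∧ s) → ◇(r ∧ s)), 0
2. ◇◇(r ∧ s), 0
3. ¬◇(r ∧ s), 0
4. ¬(r ∧ s), 0
5. ¬s, 0
6. ◇(r ∧ s), 1
7. ¬(r ∧ s), 1
8. ¬s, 1
9. r ∧ s, 2
10. r, 2
11. s, 2
12. ¬(r ∧ s), 2
13. ¬s, 2
Accessibility: 0R0, 0R1, 0R2, 1R1, 1R2, 2R2
Branch closes: s and ¬s both at 2.
Every branch closes (one shown): valid in S4, hence also in S5 (every theorem of S4 is a theorem of S5).
T-tableau for the negation ¬(◇◇(r ∧ s) → ◇(r ∧ s)):
1. ¬(◇◇(r ∧ s) → ◇(r ∧ s)), 0
2. ◇◇(r ∧ s), 0
3. ¬◇(r ∧ s), 0
4. ¬(r ∧ s), 0
5. ¬s, 0
6. ◇(r ∧ s), 1
7. ¬(r ∧ s), 1
8. ¬s, 1
9. r ∧ s, 2
10. r, 2
11. s, 2
Accessibility: 0R0, 0R1, 1R1, 1R2, 2R2
Complete open branch: countermodel on a T-frame, so not valid in T, nor in K (the same frame is also a K-frame).

S4, S5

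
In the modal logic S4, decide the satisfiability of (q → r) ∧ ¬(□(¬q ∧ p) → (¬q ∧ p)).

1. (q → r) ∧ ¬(□(¬q ∧ p) → (¬q ∧ p)), 0
2. q → r, 0
3. ¬(□(¬q ∧ p) → (¬q ∧ p)), 0
4. □(¬q ∧ p), 0
5. ¬(¬q ∧ p), 0
6. ¬q ∧ p, 0
7. ¬q, 0
8. p, 0
9. r, 0
10. ¬p, 0
Accessibility: 0R0
Branch closes: p and ¬p both at 0.
Every branch closes; the branch above is one of them.

Unsatisfiable (every branch closes)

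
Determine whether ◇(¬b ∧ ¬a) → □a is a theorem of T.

Tableau for the negation ¬(◇(¬b ∧ ¬a) → □a):
1. ¬(◇(¬b ∧ ¬a) → □a), w0
2. ◇(¬b ∧ ¬a), w0   [¬→-rule on 1]
3. ¬□a, w0   [¬→-rule on 1]
4. ¬b ∧ ¬a, w1   [◇-rule on 2: fresh world w1, w0Rw1]
5. ¬b, w1   [∧-rule on 4]
6. ¬a, w1   [∧-rule on 4]
7. ¬a, w2   [¬□-rule on 3: fresh world w2, w0Rw2]
Accessibility: w0Rw0, w0Rw1, w0Rw2, w1Rw1, w2Rw2
The negation has an open branch (countermodel exists).

Not valid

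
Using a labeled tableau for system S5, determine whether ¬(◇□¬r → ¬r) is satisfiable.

Unsatisfiable (every branch closes)

1. ¬(◇□¬r → ¬r), w0
2. ◇□¬r, w0
3. r, w0
4. □¬r, w1
5. ¬r, w0
Accessibility: w0Rw0, w0Rw1, w1Rw0, w1Rw1
Branch closes: r and ¬r both at w0.
(One branch shown.) All branches close.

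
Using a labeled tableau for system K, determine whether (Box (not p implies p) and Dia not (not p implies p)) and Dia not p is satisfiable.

Unsatisfiable (every branch closes)

1. (Box (not p implies p) and Dia not (not p implies p)) and Dia not p, 0
2. Box (not p implies p) and Dia not (not p implies p), 0   [and-rule on 1]
3. Dia not p, 0   [and-rule on 1]
4. Box (not p implies p), 0   [and-rule on 2]
5. Dia not (not p implies p), 0   [and-rule on 2]
6. not p, 1   [Dia-rule on 3: fresh world 1, 0R1]
7. not p implies p, 1   [Box-rule on 4 via 0R1]
8. p, 1   [implies-rule on 7 (branches; this branch)]
Accessibility: 0R1
Branch closes: p and not p both at 1.
(One branch shown.) All branches close.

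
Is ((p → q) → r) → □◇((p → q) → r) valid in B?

Valid in B

Tableau for the negation ¬(((p → q) → r) → □◇((p → q) → r)):
1. ¬(((p → q) → r) → □◇((p → q) → r)), 0
2. (p → q) → r, 0
3. ¬□◇((p → q) → r), 0
4. ¬(p → q), 0
5. p, 0
6. ¬q, 0
7. ¬◇((p → q) → r), 1
8. ¬((p → q) → r), 0
9. p → q, 0
10. ¬r, 0
11. ¬((p → q) → r), 1
12. p → q, 1
13. ¬r, 1
14. q, 0
Accessibility: 0R0, 0R1, 1R0, 1R1
Branch closes: q and ¬q both at 0.
Every branch of the negation's tableau closes; the branch above is one of them.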